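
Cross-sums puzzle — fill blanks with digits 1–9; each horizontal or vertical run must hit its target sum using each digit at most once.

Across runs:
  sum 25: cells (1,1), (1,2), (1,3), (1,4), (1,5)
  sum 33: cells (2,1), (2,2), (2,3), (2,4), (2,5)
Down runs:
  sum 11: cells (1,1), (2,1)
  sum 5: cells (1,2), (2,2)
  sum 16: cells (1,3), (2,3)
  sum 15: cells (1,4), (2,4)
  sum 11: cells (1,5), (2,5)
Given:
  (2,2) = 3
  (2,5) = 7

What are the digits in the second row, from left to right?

8, 3, 9, 6, 7

16 in 2 cells must be {7,9}.
(1,2) = 5 − 3 = 2 completes the 5 down.
(1,5) = 11 − 7 = 4 completes the 11 down.
(2,3) = 9: the only remaining digit allowed by both the 33 across and the 16 down.
(1,3) = 16 − 9 = 7 completes the 16 down.
(1,4) = 9: the only remaining digit allowed by both the 25 across and the 15 down.
(2,4) = 15 − 9 = 6 completes the 15 down.
(1,1) = 25 − 22 = 3 completes the 25 across.
(2,1) = 33 − 25 = 8 completes the 33 across.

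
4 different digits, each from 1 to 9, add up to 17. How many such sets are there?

9

4 distinct digits from 1–9 sum between 10 and 30.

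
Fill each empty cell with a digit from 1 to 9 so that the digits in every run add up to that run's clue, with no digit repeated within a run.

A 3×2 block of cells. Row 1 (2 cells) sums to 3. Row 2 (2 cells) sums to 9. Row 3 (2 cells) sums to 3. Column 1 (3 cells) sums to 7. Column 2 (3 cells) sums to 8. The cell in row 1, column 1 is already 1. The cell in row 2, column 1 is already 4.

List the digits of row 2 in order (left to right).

3 in 2 cells must be {1,2}; 7 in 3 cells must be {1,2,4}.
(1,2) = 3 − 1 = 2 completes the 3 across.
(2,2) = 9 − 4 = 5 completes the 9 across.
(3,1) = 7 − 5 = 2 completes the 7 down.
(3,2) = 3 − 2 = 1 completes the 3 across.

4, 5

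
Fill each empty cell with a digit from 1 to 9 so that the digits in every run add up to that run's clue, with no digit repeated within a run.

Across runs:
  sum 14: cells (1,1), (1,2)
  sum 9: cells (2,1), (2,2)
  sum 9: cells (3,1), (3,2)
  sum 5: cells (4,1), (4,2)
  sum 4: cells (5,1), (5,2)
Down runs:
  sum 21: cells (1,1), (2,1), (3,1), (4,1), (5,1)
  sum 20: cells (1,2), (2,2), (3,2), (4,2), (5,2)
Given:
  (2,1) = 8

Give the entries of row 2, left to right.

8 1

4 in 2 cells must be {1,3}.
(2,2) = 9 − 8 = 1 completes the 9 across.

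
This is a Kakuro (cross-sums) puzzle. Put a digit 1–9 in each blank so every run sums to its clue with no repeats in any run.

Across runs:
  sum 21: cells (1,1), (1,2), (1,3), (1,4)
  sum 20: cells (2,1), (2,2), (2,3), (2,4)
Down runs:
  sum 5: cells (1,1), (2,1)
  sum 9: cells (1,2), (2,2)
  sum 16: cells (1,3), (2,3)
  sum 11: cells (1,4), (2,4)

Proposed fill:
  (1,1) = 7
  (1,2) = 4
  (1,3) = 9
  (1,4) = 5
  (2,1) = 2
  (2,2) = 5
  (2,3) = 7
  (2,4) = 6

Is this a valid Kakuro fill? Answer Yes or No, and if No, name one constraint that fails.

No — the across run (1,1)–(1,4) sums to 25, not 21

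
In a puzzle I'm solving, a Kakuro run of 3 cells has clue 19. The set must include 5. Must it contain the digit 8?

Yes

The only way to make 19 from 3 distinct digits under that restriction is {5,6,8}, which contains 8.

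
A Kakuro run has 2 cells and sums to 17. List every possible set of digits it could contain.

{8,9}

2 distinct digits from 1–9 sum between 3 and 17.
Only one set works: {8,9}.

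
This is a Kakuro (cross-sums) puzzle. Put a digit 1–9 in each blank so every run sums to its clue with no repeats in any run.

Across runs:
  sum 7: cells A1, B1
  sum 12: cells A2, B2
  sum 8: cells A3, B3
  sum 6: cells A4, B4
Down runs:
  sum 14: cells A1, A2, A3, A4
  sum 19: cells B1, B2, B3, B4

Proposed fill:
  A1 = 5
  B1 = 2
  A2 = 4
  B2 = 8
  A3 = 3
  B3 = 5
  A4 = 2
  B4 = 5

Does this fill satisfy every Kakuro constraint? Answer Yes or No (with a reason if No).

No — the across run A4–B4 sums to 7, not 6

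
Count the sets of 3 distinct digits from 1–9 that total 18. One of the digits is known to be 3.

3 distinct digits from 1–9 sum between 6 and 24.
Keeping only sets containing 3.
Enumerating: {3,6,9}, {3,7,8}.

2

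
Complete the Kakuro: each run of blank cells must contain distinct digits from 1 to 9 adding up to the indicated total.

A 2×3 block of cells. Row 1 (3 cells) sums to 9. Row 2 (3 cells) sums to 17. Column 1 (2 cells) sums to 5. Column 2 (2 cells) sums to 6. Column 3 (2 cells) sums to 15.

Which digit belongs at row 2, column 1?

3

The 9 across and the 15 down share only 6, so (1,3) = 6.
(2,3) = 15 − 6 = 9 completes the 15 down.
Nothing is forced directly, so branch on (1,1), whose candidates are 1 or 2. If (1,1) = 1: that forces (1,2) = 2, after which (2,1) would have to be in {1,2,3,5,6,7} for the 17 across but in {4} for the 5 down — contradiction. So (1,1) = 2.
(1,2) = 9 − 8 = 1 completes the 9 across.
(2,1) = 5 − 2 = 3 completes the 5 down.
(2,2) = 17 − 12 = 5 completes the 17 across.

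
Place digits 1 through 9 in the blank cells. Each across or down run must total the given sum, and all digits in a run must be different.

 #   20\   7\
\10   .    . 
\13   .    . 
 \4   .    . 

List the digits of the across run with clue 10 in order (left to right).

8, 2

4 in 2 cells must be {1,3}; 7 in 3 cells must be {1,2,4}.
The 13 across and the 7 down share only 4, so R2C2 = 4.
The 4 across and the 20 down share only 3, so R3C1 = 3.
R3C2 = 4 − 3 = 1 completes the 4 across.
R1C2 = 7 − 5 = 2 completes the 7 down.
R2C1 = 13 − 4 = 9 completes the 13 across.
R1C1 = 10 − 2 = 8 completes the 10 across.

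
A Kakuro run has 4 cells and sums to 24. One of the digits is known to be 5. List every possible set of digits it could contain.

{2,5,8,9}; {3,5,7,9}; {4,5,6,9}; {4,5,7,8}

4 distinct digits from 1–9 sum between 10 and 30.
Keeping only sets containing 5.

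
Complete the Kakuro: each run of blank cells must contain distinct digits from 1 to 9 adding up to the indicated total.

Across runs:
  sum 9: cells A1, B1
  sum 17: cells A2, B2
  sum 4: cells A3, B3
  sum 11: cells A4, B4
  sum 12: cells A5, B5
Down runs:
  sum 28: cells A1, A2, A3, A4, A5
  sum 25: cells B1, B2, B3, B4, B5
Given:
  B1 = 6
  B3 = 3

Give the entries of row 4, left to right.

9 2

17 in 2 cells must be {8,9}; 4 in 2 cells must be {1,3}.
A1 = 9 − 6 = 3 completes the 9 across.
A3 = 4 − 3 = 1 completes the 4 across.
No cell is forced outright now. A2 can only be 8 or 9 (the digits allowed by both its 17 across and its 28 down). If A2 = 9: that forces B2 = 8, B4 = 7, after which B5 would have to be in {3,4,5,7,8,9} for the 12 across but in {1} for the 25 down — contradiction. So A2 = 8.
B2 = 17 − 8 = 9 completes the 17 across.
Given what's placed, B5 must be 5 to fit the 12 across and 25 down.
B4 = 25 − 23 = 2 completes the 25 down.
A5 = 12 − 5 = 7 completes the 12 across.
A4 = 11 − 2 = 9 completes the 11 across.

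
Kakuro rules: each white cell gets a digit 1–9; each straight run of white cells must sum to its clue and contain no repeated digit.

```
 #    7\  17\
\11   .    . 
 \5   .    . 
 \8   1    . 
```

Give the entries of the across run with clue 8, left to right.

1, 7

7 in 3 cells must be {1,2,4}.
R3C2 = 8 − 1 = 7 completes the 8 across.
Nothing is forced directly, so branch on R1C1, whose candidates are 2 or 4. If R1C1 = 4: then R1C2 would have to be in {7} for the 11 across but in {1,2,4,6,8,9} for the 17 down — contradiction. So R1C1 = 2.
R1C2 = 11 − 2 = 9 completes the 11 across.
R2C1 = 7 − 3 = 4 completes the 7 down.
R2C2 = 5 − 4 = 1 completes the 5 across.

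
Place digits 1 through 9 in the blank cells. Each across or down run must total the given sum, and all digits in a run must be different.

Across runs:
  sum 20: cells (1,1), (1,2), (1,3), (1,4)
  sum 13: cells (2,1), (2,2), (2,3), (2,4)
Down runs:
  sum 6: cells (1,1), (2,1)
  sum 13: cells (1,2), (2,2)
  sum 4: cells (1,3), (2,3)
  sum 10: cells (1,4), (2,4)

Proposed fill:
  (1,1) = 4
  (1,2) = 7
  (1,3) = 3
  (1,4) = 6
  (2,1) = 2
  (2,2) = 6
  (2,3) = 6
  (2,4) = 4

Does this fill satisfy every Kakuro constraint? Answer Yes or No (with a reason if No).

No — the across run (2,1)–(2,4) sums to 18, not 13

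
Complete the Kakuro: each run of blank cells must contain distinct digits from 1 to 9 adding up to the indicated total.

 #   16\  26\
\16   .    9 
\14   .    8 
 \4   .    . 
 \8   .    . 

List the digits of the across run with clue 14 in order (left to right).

16 in 2 cells must be {7,9}; 4 in 2 cells must be {1,3}.
R1C1 = 16 − 9 = 7 completes the 16 across.
R2C1 = 14 − 8 = 6 completes the 14 across.
Given what's placed, R3C1 must be 1 to fit the 4 across and 16 down.
R3C2 = 4 − 1 = 3 completes the 4 across.
R4C1 = 16 − 14 = 2 completes the 16 down.
R4C2 = 8 − 2 = 6 completes the 8 across.

6 8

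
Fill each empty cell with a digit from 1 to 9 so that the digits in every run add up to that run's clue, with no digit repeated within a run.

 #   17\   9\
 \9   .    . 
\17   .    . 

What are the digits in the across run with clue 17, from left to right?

17 in 2 cells must be {8,9}.
The 9 across and the 17 down share only 8, so R1C1 = 8.
R1C2 = 9 − 8 = 1 completes the 9 across.
R2C1 = 17 − 8 = 9 completes the 17 down.
R2C2 = 17 − 9 = 8 completes the 17 across.

9 8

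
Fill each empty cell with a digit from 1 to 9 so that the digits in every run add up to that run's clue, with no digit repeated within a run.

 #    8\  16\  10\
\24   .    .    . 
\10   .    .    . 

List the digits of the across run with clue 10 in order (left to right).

24 in 3 cells must be {7,8,9}; 16 in 2 cells must be {7,9}.
The 24 across and the 8 down share only 7, so R1C1 = 7.
Given what's placed, R1C2 must be 9 to fit the 24 across and 16 down.
R1C3 = 24 − 16 = 8 completes the 24 across.
R2C1 = 8 − 7 = 1 completes the 8 down.
R2C2 = 16 − 9 = 7 completes the 16 down.
R2C3 = 10 − 8 = 2 completes the 10 across.

1 7 2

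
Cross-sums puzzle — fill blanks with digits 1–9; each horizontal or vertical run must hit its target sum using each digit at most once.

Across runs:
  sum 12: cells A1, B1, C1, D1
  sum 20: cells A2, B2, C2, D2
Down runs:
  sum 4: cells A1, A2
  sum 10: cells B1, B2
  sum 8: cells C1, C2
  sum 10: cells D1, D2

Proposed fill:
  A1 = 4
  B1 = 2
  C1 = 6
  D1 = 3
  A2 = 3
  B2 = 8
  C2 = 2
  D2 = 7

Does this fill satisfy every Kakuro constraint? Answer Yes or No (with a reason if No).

No — the down run A1–A2 sums to 7, not 4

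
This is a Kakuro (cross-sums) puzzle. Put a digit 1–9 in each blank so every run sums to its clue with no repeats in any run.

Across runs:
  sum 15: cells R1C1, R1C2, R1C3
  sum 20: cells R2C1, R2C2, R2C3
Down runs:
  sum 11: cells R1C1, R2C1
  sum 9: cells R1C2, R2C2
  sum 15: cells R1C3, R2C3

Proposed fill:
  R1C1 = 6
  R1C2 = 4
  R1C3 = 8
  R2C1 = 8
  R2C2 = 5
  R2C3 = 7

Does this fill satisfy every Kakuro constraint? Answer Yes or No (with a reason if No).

No — the across run R1C1–R1C3 sums to 18, not 15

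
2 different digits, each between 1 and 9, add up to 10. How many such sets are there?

2 distinct digits from 1–9 sum between 3 and 17.
Enumerating: {1,9}, {2,8}, {3,7}, {4,6}.

4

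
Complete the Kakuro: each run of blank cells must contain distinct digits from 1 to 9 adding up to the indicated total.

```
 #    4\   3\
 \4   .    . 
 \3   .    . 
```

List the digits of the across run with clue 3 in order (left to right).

4 in 2 cells must be {1,3}; 3 in 2 cells must be {1,2}.
The 4 across and the 3 down share only 1, so R1C2 = 1.
The 3 across and the 4 down share only 1, so R2C1 = 1.
R2C2 = 3 − 1 = 2 completes the 3 across.
R1C1 = 4 − 1 = 3 completes the 4 across.

1, 2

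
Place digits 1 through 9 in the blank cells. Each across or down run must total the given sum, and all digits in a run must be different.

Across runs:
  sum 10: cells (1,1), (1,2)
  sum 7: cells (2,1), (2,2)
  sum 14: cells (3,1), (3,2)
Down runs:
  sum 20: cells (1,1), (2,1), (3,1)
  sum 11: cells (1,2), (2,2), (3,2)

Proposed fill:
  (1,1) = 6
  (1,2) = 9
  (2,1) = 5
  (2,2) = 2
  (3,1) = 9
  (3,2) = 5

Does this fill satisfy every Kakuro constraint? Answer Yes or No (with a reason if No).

No — the across run (1,1)–(1,2) sums to 15, not 10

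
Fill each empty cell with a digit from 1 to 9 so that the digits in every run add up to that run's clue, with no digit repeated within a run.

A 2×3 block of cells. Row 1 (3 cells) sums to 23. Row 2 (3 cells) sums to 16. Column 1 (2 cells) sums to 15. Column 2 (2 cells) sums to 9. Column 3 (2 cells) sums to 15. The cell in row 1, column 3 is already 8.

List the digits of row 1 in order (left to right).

9 6 8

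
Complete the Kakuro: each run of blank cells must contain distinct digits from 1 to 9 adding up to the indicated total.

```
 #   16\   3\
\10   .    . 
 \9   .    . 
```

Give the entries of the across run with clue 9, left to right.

7 2

16 in 2 cells must be {7,9}; 3 in 2 cells must be {1,2}.
The 9 across and the 16 down share only 7, so R2C1 = 7.
R2C2 = 9 − 7 = 2 completes the 9 across.
R1C1 = 16 − 7 = 9 completes the 16 down.
R1C2 = 10 − 9 = 1 completes the 10 across.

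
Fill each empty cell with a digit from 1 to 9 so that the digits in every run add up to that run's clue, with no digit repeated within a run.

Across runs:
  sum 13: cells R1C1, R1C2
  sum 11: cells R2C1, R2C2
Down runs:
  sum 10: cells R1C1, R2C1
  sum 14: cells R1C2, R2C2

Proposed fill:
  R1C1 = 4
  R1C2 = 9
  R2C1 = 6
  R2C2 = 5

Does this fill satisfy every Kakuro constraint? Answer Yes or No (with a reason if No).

Across: 4+9=13; 6+5=11. Down: 4+6=10; 9+5=14. No digit repeats within any run.

Yes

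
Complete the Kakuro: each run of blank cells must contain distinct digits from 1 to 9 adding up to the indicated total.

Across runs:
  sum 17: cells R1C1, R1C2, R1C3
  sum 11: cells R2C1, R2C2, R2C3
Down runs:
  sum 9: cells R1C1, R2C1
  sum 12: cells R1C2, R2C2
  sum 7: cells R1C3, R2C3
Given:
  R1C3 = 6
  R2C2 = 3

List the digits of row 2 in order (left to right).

7, 3, 1

R1C2 = 12 − 3 = 9 completes the 12 down.
R2C3 = 7 − 6 = 1 completes the 7 down.
R1C1 = 17 − 15 = 2 completes the 17 across.
R2C1 = 11 − 4 = 7 completes the 11 across.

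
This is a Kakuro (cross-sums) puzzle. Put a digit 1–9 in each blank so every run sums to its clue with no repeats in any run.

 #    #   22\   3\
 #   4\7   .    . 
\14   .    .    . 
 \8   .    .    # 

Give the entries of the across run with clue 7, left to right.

6 1

4 in 2 cells must be {1,3}; 3 in 2 cells must be {1,2}.
Nothing is forced directly, so branch on R2C1, whose candidates are 1 or 3. If R2C1 = 1: then R2C3 would have to be in {4,5,6,7,8,9} for the 14 across but in {1,2} for the 3 down — contradiction. So R2C1 = 3.
R2C3 = 2: the only remaining digit allowed by both the 14 across and the 3 down.
R3C1 = 4 − 3 = 1 completes the 4 down.
R3C2 = 8 − 1 = 7 completes the 8 across.
R1C2 = 6: the only remaining digit allowed by both the 7 across and the 22 down.
R1C3 = 7 − 6 = 1 completes the 7 across.
R2C2 = 14 − 5 = 9 completes the 14 across.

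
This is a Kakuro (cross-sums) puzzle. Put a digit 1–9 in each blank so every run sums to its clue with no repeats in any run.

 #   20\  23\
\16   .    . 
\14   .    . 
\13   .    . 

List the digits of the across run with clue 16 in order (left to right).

7, 9

16 in 2 cells must be {7,9}; 23 in 3 cells must be {6,8,9}.
The 16 across and the 23 down share only 9, so R1C2 = 9.
R1C1 = 16 − 9 = 7 completes the 16 across.
Nothing is forced directly, so branch on R2C2, whose candidates are 6 or 8. If R2C2 = 8: then R2C1 would have to be in {6} for the 14 across but in {4,5,8,9} for the 20 down — contradiction. So R2C2 = 6.
R2C1 = 14 − 6 = 8 completes the 14 across.
R3C1 = 20 − 15 = 5 completes the 20 down.
R3C2 = 13 − 5 = 8 completes the 13 across.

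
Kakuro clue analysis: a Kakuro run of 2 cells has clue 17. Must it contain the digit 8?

The only way to make 17 from 2 distinct digits is {8,9}, which contains 8.

Yes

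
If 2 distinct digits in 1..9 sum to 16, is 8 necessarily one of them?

No

The only way to make 16 from 2 distinct digits is {7,9}, which does not contain 8.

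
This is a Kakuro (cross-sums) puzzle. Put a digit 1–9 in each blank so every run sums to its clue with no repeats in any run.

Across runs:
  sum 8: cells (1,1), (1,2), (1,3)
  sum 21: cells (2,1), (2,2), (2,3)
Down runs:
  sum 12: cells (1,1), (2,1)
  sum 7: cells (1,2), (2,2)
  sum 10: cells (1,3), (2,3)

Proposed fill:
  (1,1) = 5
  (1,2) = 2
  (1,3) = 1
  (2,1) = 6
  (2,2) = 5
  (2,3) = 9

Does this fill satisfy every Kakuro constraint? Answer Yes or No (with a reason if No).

No — the across run (2,1)–(2,3) sums to 20, not 21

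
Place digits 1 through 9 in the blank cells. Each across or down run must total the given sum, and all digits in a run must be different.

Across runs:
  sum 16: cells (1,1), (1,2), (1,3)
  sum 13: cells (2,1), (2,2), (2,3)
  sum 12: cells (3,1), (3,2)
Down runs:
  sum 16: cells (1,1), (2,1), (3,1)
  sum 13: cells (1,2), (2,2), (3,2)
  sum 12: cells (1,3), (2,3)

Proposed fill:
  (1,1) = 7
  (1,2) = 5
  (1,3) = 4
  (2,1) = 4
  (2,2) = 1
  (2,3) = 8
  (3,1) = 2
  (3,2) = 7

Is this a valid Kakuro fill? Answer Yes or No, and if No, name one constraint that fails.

No — the down run (1,1)–(3,1) sums to 13, not 16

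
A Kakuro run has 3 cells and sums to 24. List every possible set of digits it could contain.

{7,8,9}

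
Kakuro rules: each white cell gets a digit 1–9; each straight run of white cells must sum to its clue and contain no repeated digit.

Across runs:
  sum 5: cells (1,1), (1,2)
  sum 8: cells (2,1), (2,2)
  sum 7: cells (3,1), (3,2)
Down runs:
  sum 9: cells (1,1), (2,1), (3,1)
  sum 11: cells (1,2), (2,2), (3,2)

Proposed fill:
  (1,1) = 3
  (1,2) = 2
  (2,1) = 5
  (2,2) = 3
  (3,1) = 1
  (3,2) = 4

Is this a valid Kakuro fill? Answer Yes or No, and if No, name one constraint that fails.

No — the across run (3,1)–(3,2) sums to 5, not 7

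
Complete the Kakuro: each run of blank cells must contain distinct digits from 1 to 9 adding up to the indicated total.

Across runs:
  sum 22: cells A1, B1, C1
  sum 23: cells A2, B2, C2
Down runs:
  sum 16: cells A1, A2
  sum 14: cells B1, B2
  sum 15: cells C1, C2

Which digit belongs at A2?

9

23 in 3 cells must be {6,8,9}; 16 in 2 cells must be {7,9}.
The 23 across and the 16 down share only 9, so A2 = 9.
A1 = 16 − 9 = 7 completes the 16 down.
Nothing is forced directly, so branch on B2, whose candidates are 6 or 8. If B2 = 6: then B1 would have to be in {6,9} for the 22 across but in {8} for the 14 down — contradiction. So B2 = 8.
B1 = 14 − 8 = 6 completes the 14 down.
C1 = 22 − 13 = 9 completes the 22 across.
C2 = 23 − 17 = 6 completes the 23 across.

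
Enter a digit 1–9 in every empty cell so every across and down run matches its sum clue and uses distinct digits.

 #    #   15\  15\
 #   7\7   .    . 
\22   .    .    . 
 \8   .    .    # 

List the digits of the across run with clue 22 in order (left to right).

5, 8, 9

The 7 across and the 15 down share only 6, so R1C3 = 6.
R2C3 = 15 − 6 = 9 completes the 15 down.
R1C2 = 7 − 6 = 1 completes the 7 across.
No cell is forced outright now. R2C1 can only be 5 or 6 (the digits allowed by both its 22 across and its 7 down). If R2C1 = 6: then R2C2 would have to be in {7} for the 22 across but in {5,6,8,9} for the 15 down — contradiction. So R2C1 = 5.
R2C2 = 22 − 14 = 8 completes the 22 across.
R3C1 = 7 − 5 = 2 completes the 7 down.
R3C2 = 8 − 2 = 6 completes the 8 across.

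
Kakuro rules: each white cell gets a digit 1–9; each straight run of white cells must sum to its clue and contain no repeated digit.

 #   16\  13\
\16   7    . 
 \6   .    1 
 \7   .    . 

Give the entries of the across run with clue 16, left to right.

7 9

16 in 2 cells must be {7,9}.
R1C2 = 16 − 7 = 9 completes the 16 across.
R2C1 = 6 − 1 = 5 completes the 6 across.
R3C1 = 16 − 12 = 4 completes the 16 down.
R3C2 = 7 − 4 = 3 completes the 7 across.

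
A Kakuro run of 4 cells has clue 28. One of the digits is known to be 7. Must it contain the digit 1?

No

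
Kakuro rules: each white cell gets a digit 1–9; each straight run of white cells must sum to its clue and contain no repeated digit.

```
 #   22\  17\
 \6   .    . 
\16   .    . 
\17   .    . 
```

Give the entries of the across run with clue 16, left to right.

9 7

16 in 2 cells must be {7,9}; 17 in 2 cells must be {8,9}.
The 6 across and the 22 down share only 5, so R1C1 = 5.
R1C2 = 6 − 5 = 1 completes the 6 across.
Given what's placed, R2C1 must be 9 to fit the 16 across and 22 down.
R2C2 = 16 − 9 = 7 completes the 16 across.
R3C1 = 22 − 14 = 8 completes the 22 down.
R3C2 = 17 − 8 = 9 completes the 17 across.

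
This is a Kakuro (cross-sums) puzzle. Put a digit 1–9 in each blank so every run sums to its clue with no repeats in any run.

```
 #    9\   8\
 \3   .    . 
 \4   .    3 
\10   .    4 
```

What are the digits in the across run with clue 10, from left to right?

6, 4

3 in 2 cells must be {1,2}; 4 in 2 cells must be {1,3}.
R1C2 = 8 − 7 = 1 completes the 8 down.
R2C1 = 4 − 3 = 1 completes the 4 across.
R3C1 = 10 − 4 = 6 completes the 10 across.
R1C1 = 3 − 1 = 2 completes the 3 across.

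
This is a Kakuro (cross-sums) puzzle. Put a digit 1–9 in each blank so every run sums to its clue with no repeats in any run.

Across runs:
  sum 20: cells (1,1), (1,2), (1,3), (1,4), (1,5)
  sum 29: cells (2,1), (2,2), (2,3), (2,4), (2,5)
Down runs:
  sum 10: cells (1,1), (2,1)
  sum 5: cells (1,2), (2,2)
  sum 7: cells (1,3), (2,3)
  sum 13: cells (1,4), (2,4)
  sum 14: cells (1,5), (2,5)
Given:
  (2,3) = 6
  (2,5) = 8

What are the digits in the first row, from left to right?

3, 2, 1, 8, 6

(1,3) = 7 − 6 = 1 completes the 7 down.
(1,5) = 14 − 8 = 6 completes the 14 down.
No cell is forced outright now. (1,4) can only be 4 or 7 or 8 (the digits allowed by both its 20 across and its 13 down). If (1,4) = 4: that forces (1,2) = 2, (2,2) = 3, after which (2,4) would have to be in {5,7} for the 29 across but in {9} for the 13 down — contradiction. If (1,4) = 7: then (2,4) would have to be in {1,2,3,4,5,7,9} for the 29 across but in {6} for the 13 down — contradiction. So (1,4) = 8.
(2,4) = 13 − 8 = 5 completes the 13 down.
Nothing is forced directly, so branch on (2,2), whose candidates are 1 or 3. If (2,2) = 1: then (1,2) would have to be in {2,3} for the 20 across but in {4} for the 5 down — contradiction. So (2,2) = 3.
(1,2) = 5 − 3 = 2 completes the 5 down.
(2,1) = 29 − 22 = 7 completes the 29 across.
(1,1) = 20 − 17 = 3 completes the 20 across.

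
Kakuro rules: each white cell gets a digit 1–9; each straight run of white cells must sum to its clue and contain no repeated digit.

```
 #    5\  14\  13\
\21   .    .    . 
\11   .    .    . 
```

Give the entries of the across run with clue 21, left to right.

The 21 across and the 5 down share only 4, so R1C1 = 4.
R2C1 = 5 − 4 = 1 completes the 5 down.
Nothing is forced directly, so branch on R2C2, whose candidates are 6 or 8. If R2C2 = 8: then R1C2 would have to be in {8,9} for the 21 across but in {6} for the 14 down — contradiction. So R2C2 = 6.
R1C2 = 14 − 6 = 8 completes the 14 down.
R1C3 = 21 − 12 = 9 completes the 21 across.
R2C3 = 11 − 7 = 4 completes the 11 across.

4 8 9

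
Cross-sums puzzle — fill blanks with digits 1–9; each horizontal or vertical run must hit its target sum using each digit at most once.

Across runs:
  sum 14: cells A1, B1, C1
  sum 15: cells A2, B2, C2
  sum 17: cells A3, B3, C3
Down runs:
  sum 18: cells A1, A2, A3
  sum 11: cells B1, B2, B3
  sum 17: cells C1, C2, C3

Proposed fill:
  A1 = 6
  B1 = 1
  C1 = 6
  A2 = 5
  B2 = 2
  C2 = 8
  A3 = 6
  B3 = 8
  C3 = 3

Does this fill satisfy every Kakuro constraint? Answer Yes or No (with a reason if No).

No — the across run A1–C1 sums to 13, not 14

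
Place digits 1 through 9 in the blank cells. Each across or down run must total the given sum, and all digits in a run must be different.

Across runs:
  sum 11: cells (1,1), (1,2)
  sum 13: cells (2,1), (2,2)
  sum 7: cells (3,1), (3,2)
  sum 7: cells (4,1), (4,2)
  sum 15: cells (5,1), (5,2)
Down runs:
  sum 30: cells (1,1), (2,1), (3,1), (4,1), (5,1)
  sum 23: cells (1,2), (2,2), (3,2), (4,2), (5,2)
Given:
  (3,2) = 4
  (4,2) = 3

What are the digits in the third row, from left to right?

(3,1) = 7 − 4 = 3 completes the 7 across.
(4,1) = 7 − 3 = 4 completes the 7 across.
No cell is forced outright now. (1,1) can only be 6 or 8 or 9 (the digits allowed by both its 11 across and its 30 down). If (1,1) = 6: that forces (1,2) = 5, (2,2) = 9, after which (5,2) would have to be in {6,7,8,9} for the 15 across but in {2} for the 23 down — contradiction. If (1,1) = 8: then (1,2) would have to be in {3} for the 11 across but in {1,2,5,6,7,8,9} for the 23 down — contradiction. So (1,1) = 9.
(1,2) = 11 − 9 = 2 completes the 11 across.
Nothing is forced directly, so branch on (2,1), whose candidates are 6 or 8. If (2,1) = 6: then (2,2) would have to be in {7} for the 13 across but in {5,6,8,9} for the 23 down — contradiction. So (2,1) = 8.
(2,2) = 13 − 8 = 5 completes the 13 across.
(5,1) = 30 − 24 = 6 completes the 30 down.
(5,2) = 15 − 6 = 9 completes the 15 across.

3 4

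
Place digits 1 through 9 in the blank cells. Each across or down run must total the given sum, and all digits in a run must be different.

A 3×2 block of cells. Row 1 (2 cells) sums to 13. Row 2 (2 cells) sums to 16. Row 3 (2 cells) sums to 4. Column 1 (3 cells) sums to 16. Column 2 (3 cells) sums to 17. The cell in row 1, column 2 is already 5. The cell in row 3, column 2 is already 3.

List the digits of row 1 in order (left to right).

16 in 2 cells must be {7,9}; 4 in 2 cells must be {1,3}.
(1,1) = 13 − 5 = 8 completes the 13 across.
Given what's placed, (2,1) must be 7 to fit the 16 across and 16 down.
(2,2) = 16 − 7 = 9 completes the 16 across.
(3,1) = 4 − 3 = 1 completes the 4 across.

8 5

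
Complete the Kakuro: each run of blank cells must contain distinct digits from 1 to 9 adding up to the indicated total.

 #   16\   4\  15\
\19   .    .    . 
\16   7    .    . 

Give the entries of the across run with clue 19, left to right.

16 in 2 cells must be {7,9}; 4 in 2 cells must be {1,3}.
R1C1 = 16 − 7 = 9 completes the 16 down.
Given what's placed, R1C2 must be 3 to fit the 19 across and 4 down.
R1C3 = 19 − 12 = 7 completes the 19 across.
R2C2 = 4 − 3 = 1 completes the 4 down.
R2C3 = 16 − 8 = 8 completes the 16 across.

9 3 7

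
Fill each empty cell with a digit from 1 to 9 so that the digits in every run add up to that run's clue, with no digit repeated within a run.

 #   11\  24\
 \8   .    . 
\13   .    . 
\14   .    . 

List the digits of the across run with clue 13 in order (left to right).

24 in 3 cells must be {7,8,9}.
The 8 across and the 24 down share only 7, so R1C2 = 7.
R1C1 = 8 − 7 = 1 completes the 8 across.
Nothing is forced directly, so branch on R2C2, whose candidates are 8 or 9. If R2C2 = 8: then R2C1 would have to be in {5} for the 13 across but in {2,3,4,6,7,8} for the 11 down — contradiction. So R2C2 = 9.
R2C1 = 13 − 9 = 4 completes the 13 across.
R3C1 = 11 − 5 = 6 completes the 11 down.
R3C2 = 14 − 6 = 8 completes the 14 across.

4 9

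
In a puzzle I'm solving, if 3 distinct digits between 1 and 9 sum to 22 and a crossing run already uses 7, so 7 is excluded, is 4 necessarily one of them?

The only way to make 22 from 3 distinct digits under that restriction is {5,8,9}, which does not contain 4.

No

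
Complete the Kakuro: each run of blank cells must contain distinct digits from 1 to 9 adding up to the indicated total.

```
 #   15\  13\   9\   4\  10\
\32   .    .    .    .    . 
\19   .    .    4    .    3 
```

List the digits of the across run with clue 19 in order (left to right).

4 in 2 cells must be {1,3}.
R1C3 = 9 − 4 = 5 completes the 9 down.
R1C4 = 3: the only remaining digit allowed by both the 32 across and the 4 down.
R1C5 = 10 − 3 = 7 completes the 10 down.
R2C4 = 4 − 3 = 1 completes the 4 down.
Nothing is forced directly, so branch on R2C1, whose candidates are 6 or 9. If R2C1 = 9: then R1C1 would have to be in {8,9} for the 32 across but in {6} for the 15 down — contradiction. So R2C1 = 6.
R1C1 = 15 − 6 = 9 completes the 15 down.
R1C2 = 32 − 24 = 8 completes the 32 across.
R2C2 = 19 − 14 = 5 completes the 19 across.

6, 5, 4, 1, 3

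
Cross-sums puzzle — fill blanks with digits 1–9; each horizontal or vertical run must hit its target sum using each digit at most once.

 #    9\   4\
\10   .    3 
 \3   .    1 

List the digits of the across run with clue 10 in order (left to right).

3 in 2 cells must be {1,2}; 4 in 2 cells must be {1,3}.
R1C1 = 10 − 3 = 7 completes the 10 across.
R2C1 = 3 − 1 = 2 completes the 3 across.

7 3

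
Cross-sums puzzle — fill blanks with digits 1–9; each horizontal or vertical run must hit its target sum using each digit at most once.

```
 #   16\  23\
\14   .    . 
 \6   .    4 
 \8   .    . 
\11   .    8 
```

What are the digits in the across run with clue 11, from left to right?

3 8

R2C1 = 6 − 4 = 2 completes the 6 across.
R4C1 = 11 − 8 = 3 completes the 11 across.
Nothing is forced directly, so branch on R1C1, whose candidates are 5 or 6. If R1C1 = 6: then R1C2 would have to be in {8} for the 14 across but in {2,5,6,9} for the 23 down — contradiction. So R1C1 = 5.
R1C2 = 14 − 5 = 9 completes the 14 across.
R3C1 = 16 − 10 = 6 completes the 16 down.
R3C2 = 8 − 6 = 2 completes the 8 across.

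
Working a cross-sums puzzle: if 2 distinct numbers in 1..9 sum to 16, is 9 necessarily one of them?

The only way to make 16 from 2 distinct digits is {7,9}, which contains 9.

Yes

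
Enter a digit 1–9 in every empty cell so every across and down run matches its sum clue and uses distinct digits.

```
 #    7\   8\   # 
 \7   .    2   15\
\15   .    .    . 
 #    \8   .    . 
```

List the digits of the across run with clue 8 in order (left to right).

1 7

R1C1 = 7 − 2 = 5 completes the 7 across.
R2C1 = 7 − 5 = 2 completes the 7 down.
R2C2 = 5: the only remaining digit allowed by both the 15 across and the 8 down.
R2C3 = 15 − 7 = 8 completes the 15 across.
R3C2 = 8 − 7 = 1 completes the 8 down.
R3C3 = 8 − 1 = 7 completes the 8 across.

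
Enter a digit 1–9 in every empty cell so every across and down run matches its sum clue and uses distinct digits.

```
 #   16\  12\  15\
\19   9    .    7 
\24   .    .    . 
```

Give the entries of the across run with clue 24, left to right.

7 9 8

24 in 3 cells must be {7,8,9}; 16 in 2 cells must be {7,9}.
R1C2 = 19 − 16 = 3 completes the 19 across.
R2C1 = 16 − 9 = 7 completes the 16 down.
R2C2 = 12 − 3 = 9 completes the 12 down.
R2C3 = 24 − 16 = 8 completes the 24 across.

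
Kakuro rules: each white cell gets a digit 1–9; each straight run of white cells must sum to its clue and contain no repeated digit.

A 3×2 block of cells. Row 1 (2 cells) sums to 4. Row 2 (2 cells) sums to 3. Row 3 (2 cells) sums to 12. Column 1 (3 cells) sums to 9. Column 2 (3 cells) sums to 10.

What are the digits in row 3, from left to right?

4 in 2 cells must be {1,3}; 3 in 2 cells must be {1,2}.
Nothing is forced directly, so branch on (2,1), whose candidates are 1 or 2. If (2,1) = 2: that forces (2,2) = 1, (1,2) = 3, after which (3,2) would have to be in {3,4,5,7,8,9} for the 12 across but in {6} for the 10 down — contradiction. So (2,1) = 1.
Given what's placed, (1,1) must be 3 to fit the 4 across and 9 down.
(1,2) = 4 − 3 = 1 completes the 4 across.
(2,2) = 3 − 1 = 2 completes the 3 across.
(3,1) = 9 − 4 = 5 completes the 9 down.
(3,2) = 12 − 5 = 7 completes the 12 across.

5 7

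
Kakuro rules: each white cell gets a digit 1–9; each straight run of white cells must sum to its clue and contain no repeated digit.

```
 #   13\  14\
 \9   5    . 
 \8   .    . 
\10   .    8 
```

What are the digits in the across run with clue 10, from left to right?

2, 8

R1C2 = 9 − 5 = 4 completes the 9 across.
R2C2 = 14 − 12 = 2 completes the 14 down.
R3C1 = 10 − 8 = 2 completes the 10 across.
R2C1 = 8 − 2 = 6 completes the 8 across.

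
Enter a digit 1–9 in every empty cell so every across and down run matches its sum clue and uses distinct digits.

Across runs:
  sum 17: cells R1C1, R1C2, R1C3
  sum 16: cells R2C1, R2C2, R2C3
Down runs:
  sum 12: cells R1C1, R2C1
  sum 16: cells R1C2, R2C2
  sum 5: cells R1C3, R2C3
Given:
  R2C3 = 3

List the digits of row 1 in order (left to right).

8, 7, 2

16 in 2 cells must be {7,9}.
R1C3 = 5 − 3 = 2 completes the 5 down.
No cell is forced outright now. R1C2 can only be 7 or 9 (the digits allowed by both its 17 across and its 16 down). If R1C2 = 9: then R1C1 would have to be in {6} for the 17 across but in {3,4,5,7,8,9} for the 12 down — contradiction. So R1C2 = 7.
R1C1 = 17 − 9 = 8 completes the 17 across.
R2C1 = 12 − 8 = 4 completes the 12 down.
R2C2 = 16 − 7 = 9 completes the 16 across.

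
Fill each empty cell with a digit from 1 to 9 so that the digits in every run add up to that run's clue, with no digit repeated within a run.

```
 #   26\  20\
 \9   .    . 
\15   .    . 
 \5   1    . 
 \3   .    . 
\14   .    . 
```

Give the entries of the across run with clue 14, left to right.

9 5

3 in 2 cells must be {1,2}.
R3C2 = 5 − 1 = 4 completes the 5 across.
R4C1 = 2: the only remaining digit allowed by both the 3 across and the 26 down.
R4C2 = 3 − 2 = 1 completes the 3 across.
Nothing is forced directly, so branch on R1C1, whose candidates are 6 or 8. If R1C1 = 8: then R1C2 would have to be in {1} for the 9 across but in {2,3,5,6,7,8} for the 20 down — contradiction. So R1C1 = 6.
R1C2 = 9 − 6 = 3 completes the 9 across.
Given what's placed, R2C2 must be 7 to fit the 15 across and 20 down.
R5C2 = 20 − 15 = 5 completes the 20 down.
R2C1 = 15 − 7 = 8 completes the 15 across.
R5C1 = 14 − 5 = 9 completes the 14 across.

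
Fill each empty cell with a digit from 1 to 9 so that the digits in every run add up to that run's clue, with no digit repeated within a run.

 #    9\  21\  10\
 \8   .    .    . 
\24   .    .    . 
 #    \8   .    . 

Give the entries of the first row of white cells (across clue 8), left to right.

1 5 2

24 in 3 cells must be {7,8,9}.
Only 7 fits R2C3 under both its across sum 24 and down sum 10.
Given what's placed, R2C1 must be 8 to fit the 24 across and 9 down.
R2C2 = 24 − 15 = 9 completes the 24 across.
R1C1 = 9 − 8 = 1 completes the 9 down.
R1C3 = 2: the only remaining digit allowed by both the 8 across and the 10 down.
R3C3 = 10 − 9 = 1 completes the 10 down.
R1C2 = 8 − 3 = 5 completes the 8 across.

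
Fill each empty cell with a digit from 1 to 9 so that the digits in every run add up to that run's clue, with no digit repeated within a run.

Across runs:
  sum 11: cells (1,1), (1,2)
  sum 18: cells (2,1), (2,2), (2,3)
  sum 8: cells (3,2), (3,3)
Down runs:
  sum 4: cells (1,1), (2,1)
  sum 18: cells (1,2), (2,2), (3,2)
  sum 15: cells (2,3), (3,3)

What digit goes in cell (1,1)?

4 in 2 cells must be {1,3}.
The 11 across and the 4 down share only 3, so (1,1) = 3.
(1,2) = 11 − 3 = 8 completes the 11 across.
(2,1) = 4 − 3 = 1 completes the 4 down.
(2,2) = 9: the only remaining digit allowed by both the 18 across and the 18 down.
(2,3) = 18 − 10 = 8 completes the 18 across.
(3,2) = 18 − 17 = 1 completes the 18 down.
(3,3) = 8 − 1 = 7 completes the 8 across.

3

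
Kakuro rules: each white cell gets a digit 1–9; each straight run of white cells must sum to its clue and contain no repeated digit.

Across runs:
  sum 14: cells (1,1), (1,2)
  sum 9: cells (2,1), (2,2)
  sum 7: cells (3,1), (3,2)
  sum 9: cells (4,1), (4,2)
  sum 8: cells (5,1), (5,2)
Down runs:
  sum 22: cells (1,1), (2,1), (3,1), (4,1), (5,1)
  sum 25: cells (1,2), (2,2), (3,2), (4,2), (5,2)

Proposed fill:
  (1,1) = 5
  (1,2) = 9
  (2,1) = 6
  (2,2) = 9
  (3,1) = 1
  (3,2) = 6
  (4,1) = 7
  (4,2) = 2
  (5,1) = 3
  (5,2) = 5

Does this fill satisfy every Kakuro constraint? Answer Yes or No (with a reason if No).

No — the across run (2,1)–(2,2) sums to 15, not 9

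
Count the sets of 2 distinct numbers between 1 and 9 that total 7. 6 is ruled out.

2

2 distinct digits from 1–9 sum between 3 and 17.
Dropping sets that contain 6.
Enumerating: {2,5}, {3,4}.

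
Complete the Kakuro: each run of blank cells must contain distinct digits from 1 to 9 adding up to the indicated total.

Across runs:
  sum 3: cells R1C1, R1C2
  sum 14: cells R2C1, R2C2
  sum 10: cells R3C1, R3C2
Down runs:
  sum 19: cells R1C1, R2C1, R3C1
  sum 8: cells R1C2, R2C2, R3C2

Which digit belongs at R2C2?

5

3 in 2 cells must be {1,2}.
The 3 across and the 19 down share only 2, so R1C1 = 2.
R1C2 = 3 − 2 = 1 completes the 3 across.
Given what's placed, R2C2 must be 5 to fit the 14 across and 8 down.
R3C2 = 8 − 6 = 2 completes the 8 down.
R2C1 = 14 − 5 = 9 completes the 14 across.
R3C1 = 10 − 2 = 8 completes the 10 across.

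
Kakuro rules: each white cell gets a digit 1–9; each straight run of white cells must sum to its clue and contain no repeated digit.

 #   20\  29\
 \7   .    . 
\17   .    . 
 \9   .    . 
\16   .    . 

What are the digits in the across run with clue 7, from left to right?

2 5

17 in 2 cells must be {8,9}; 16 in 2 cells must be {7,9}; 29 in 4 cells must be {5,7,8,9}.
Only 5 fits R1C2 under both its across sum 7 and down sum 29.
R1C1 = 7 − 5 = 2 completes the 7 across.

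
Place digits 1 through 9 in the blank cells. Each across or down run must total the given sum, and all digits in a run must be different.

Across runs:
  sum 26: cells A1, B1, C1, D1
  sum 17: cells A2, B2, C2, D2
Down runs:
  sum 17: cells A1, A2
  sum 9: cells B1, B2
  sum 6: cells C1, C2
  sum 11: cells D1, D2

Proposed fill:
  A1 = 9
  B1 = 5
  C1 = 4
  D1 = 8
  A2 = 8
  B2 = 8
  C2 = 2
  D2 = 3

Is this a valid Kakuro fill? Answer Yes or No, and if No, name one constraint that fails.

No — the down run B1–B2 sums to 13, not 9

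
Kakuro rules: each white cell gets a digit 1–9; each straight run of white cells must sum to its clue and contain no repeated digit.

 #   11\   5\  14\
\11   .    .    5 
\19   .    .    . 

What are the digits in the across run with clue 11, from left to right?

R2C3 = 14 − 5 = 9 completes the 14 down.
Nothing is forced directly, so branch on R1C1, whose candidates are 2 or 4. If R1C1 = 2: that forces R1C2 = 4, after which R2C1 would have to be in {2,3,4,6,7,8} for the 19 across but in {9} for the 11 down — contradiction. So R1C1 = 4.
R1C2 = 11 − 9 = 2 completes the 11 across.
R2C1 = 11 − 4 = 7 completes the 11 down.
R2C2 = 19 − 16 = 3 completes the 19 across.

4 2 5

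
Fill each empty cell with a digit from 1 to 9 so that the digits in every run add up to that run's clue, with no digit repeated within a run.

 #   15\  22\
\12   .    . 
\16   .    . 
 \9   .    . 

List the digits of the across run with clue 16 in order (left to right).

16 in 2 cells must be {7,9}.
Nothing is forced directly, so branch on R2C1, whose candidates are 7 or 9. If R2C1 = 9: that forces R2C2 = 7, R3C2 = 6, R1C2 = 9, after which R3C1 would have to be in {3} for the 9 across but in {1,2,4,5} for the 15 down — contradiction. So R2C1 = 7.
R2C2 = 16 − 7 = 9 completes the 16 across.
Nothing is forced directly, so branch on R1C1, whose candidates are 3 or 5. If R1C1 = 3: then R1C2 would have to be in {9} for the 12 across but in {5,6,7,8} for the 22 down — contradiction. So R1C1 = 5.
R1C2 = 12 − 5 = 7 completes the 12 across.
R3C1 = 15 − 12 = 3 completes the 15 down.
R3C2 = 9 − 3 = 6 completes the 9 across.

7 9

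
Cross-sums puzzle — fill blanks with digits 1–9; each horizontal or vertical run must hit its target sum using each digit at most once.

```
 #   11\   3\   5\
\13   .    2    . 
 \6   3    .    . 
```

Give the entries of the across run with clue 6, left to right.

3 1 2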